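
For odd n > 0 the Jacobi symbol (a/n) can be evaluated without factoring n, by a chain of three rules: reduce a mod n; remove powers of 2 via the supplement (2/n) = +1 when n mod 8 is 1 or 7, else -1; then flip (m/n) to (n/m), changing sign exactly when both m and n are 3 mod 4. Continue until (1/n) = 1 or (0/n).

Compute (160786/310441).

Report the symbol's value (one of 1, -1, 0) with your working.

160786 = 2^1·80393; (2/310441) = +1 since 310441 mod 8 = 1, so (160786/310441) = (+1)^1·(80393/310441); sign now +1
reciprocity: (80393/310441) = +1·(310441/80393) since 80393 mod 4 = 1, 310441 mod 4 = 1; sign now +1
(310441/80393) = (69262/80393)   [reduce mod 80393]
69262 = 2^1·34631; (2/80393) = +1 since 80393 mod 8 = 1, so (69262/80393) = (+1)^1·(34631/80393); sign now +1
reciprocity: (34631/80393) = +1·(80393/34631) since 34631 mod 4 = 3, 80393 mod 4 = 1; sign now +1
(80393/34631) = (11131/34631)   [reduce mod 34631]
reciprocity: (11131/34631) = -1·(34631/11131) since 11131 mod 4 = 3, 34631 mod 4 = 3; sign now -1
(34631/11131) = (1238/11131)   [reduce mod 11131]
1238 = 2^1·619; (2/11131) = -1 since 11131 mod 8 = 3, so (1238/11131) = (-1)^1·(619/11131); sign now +1
reciprocity: (619/11131) = -1·(11131/619) since 619 mod 4 = 3, 11131 mod 4 = 3; sign now -1
(11131/619) = (608/619)   [reduce mod 619]
608 = 2^5·19; (2/619) = -1 since 619 mod 8 = 3, so (608/619) = (-1)^5·(19/619); sign now +1
reciprocity: (19/619) = -1·(619/19) since 19 mod 4 = 3, 619 mod 4 = 3; sign now -1
(619/19) = (11/19)   [reduce mod 19]
reciprocity: (11/19) = -1·(19/11) since 11 mod 4 = 3, 19 mod 4 = 3; sign now +1
(19/11) = (8/11)   [reduce mod 11]
8 = 2^3·1; (2/11) = -1 since 11 mod 8 = 3, so (8/11) = (-1)^3·(1/11); sign now -1
(1/11) = 1; final value = sign = -1

-1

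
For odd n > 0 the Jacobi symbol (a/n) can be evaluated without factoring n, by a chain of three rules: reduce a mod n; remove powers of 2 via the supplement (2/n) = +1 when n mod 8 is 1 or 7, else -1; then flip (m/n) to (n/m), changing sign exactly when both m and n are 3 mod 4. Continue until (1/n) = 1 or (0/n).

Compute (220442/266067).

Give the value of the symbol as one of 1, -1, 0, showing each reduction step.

-1

factor out 2^1: 220442 = 2^1·110221; with 266067 mod 8 = 3, (2/266067) = -1; sign now -1; continue with (110221/266067)
flip (110221/266067) -> (266067/110221): both odd, 110221 mod 4 = 1, 266067 mod 4 = 3, so the flip contributes +1; sign now -1
(266067/110221): 266067 mod 110221 = 45625, so (266067/110221) = (45625/110221)
flip (45625/110221) -> (110221/45625): both odd, 45625 mod 4 = 1, 110221 mod 4 = 1, so the flip contributes +1; sign now -1
(110221/45625): 110221 mod 45625 = 18971, so (110221/45625) = (18971/45625)
flip (18971/45625) -> (45625/18971): both odd, 18971 mod 4 = 3, 45625 mod 4 = 1, so the flip contributes +1; sign now -1
(45625/18971): 45625 mod 18971 = 7683, so (45625/18971) = (7683/18971)
flip (7683/18971) -> (18971/7683): both odd, 7683 mod 4 = 3, 18971 mod 4 = 3, so the flip contributes -1; sign now +1
(18971/7683): 18971 mod 7683 = 3605, so (18971/7683) = (3605/7683)
flip (3605/7683) -> (7683/3605): both odd, 3605 mod 4 = 1, 7683 mod 4 = 3, so the flip contributes +1; sign now +1
(7683/3605): 7683 mod 3605 = 473, so (7683/3605) = (473/3605)
flip (473/3605) -> (3605/473): both odd, 473 mod 4 = 1, 3605 mod 4 = 1, so the flip contributes +1; sign now +1
(3605/473): 3605 mod 473 = 294, so (3605/473) = (294/473)
factor out 2^1: 294 = 2^1·147; with 473 mod 8 = 1, (2/473) = +1; sign now +1; continue with (147/473)
flip (147/473) -> (473/147): both odd, 147 mod 4 = 3, 473 mod 4 = 1, so the flip contributes +1; sign now +1
(473/147): 473 mod 147 = 32, so (473/147) = (32/147)
factor out 2^5: 32 = 2^5·1; with 147 mod 8 = 3, (2/147) = -1; sign now -1; continue with (1/147)
reached (1/147) = 1, so the symbol is -1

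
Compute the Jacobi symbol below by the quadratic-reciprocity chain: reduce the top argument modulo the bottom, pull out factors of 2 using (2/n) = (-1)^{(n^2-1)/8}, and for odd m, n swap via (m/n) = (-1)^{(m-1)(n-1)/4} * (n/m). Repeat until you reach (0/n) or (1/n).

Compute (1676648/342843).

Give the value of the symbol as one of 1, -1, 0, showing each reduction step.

(1676648/342843) = (305276/342843)   [reduce mod 342843]
305276 = 2^2·76319; (2/342843) = -1 since 342843 mod 8 = 3, so (305276/342843) = (-1)^2·(76319/342843); sign now +1
reciprocity: (76319/342843) = -1·(342843/76319) since 76319 mod 4 = 3, 342843 mod 4 = 3; sign now -1
(342843/76319) = (37567/76319)   [reduce mod 76319]
reciprocity: (37567/76319) = -1·(76319/37567) since 37567 mod 4 = 3, 76319 mod 4 = 3; sign now +1
(76319/37567) = (1185/37567)   [reduce mod 37567]
reciprocity: (1185/37567) = +1·(37567/1185) since 1185 mod 4 = 1, 37567 mod 4 = 3; sign now +1
(37567/1185) = (832/1185)   [reduce mod 1185]
832 = 2^6·13; (2/1185) = +1 since 1185 mod 8 = 1, so (832/1185) = (+1)^6·(13/1185); sign now +1
reciprocity: (13/1185) = +1·(1185/13) since 13 mod 4 = 1, 1185 mod 4 = 1; sign now +1
(1185/13) = (2/13)   [reduce mod 13]
2 = 2^1·1; (2/13) = -1 since 13 mod 8 = 5, so (2/13) = (-1)^1·(1/13); sign now -1
(1/13) = 1; final value = sign = -1

-1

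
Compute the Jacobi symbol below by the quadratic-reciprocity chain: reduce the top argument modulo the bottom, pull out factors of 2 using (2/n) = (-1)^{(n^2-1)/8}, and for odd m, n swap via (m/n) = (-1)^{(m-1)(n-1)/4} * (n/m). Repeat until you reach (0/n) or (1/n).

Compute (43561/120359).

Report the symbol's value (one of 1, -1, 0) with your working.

flip (43561/120359) -> (120359/43561): both odd, 43561 mod 4 = 1, 120359 mod 4 = 3, so the flip contributes +1; sign now +1
(120359/43561): 120359 mod 43561 = 33237, so (120359/43561) = (33237/43561)
flip (33237/43561) -> (43561/33237): both odd, 33237 mod 4 = 1, 43561 mod 4 = 1, so the flip contributes +1; sign now +1
(43561/33237): 43561 mod 33237 = 10324, so (43561/33237) = (10324/33237)
factor out 2^2: 10324 = 2^2·2581; with 33237 mod 8 = 5, (2/33237) = -1; sign now +1; continue with (2581/33237)
flip (2581/33237) -> (33237/2581): both odd, 2581 mod 4 = 1, 33237 mod 4 = 1, so the flip contributes +1; sign now +1
(33237/2581): 33237 mod 2581 = 2265, so (33237/2581) = (2265/2581)
flip (2265/2581) -> (2581/2265): both odd, 2265 mod 4 = 1, 2581 mod 4 = 1, so the flip contributes +1; sign now +1
(2581/2265): 2581 mod 2265 = 316, so (2581/2265) = (316/2265)
factor out 2^2: 316 = 2^2·79; with 2265 mod 8 = 1, (2/2265) = +1; sign now +1; continue with (79/2265)
flip (79/2265) -> (2265/79): both odd, 79 mod 4 = 3, 2265 mod 4 = 1, so the flip contributes +1; sign now +1
(2265/79): 2265 mod 79 = 53, so (2265/79) = (53/79)
flip (53/79) -> (79/53): both odd, 53 mod 4 = 1, 79 mod 4 = 3, so the flip contributes +1; sign now +1
(79/53): 79 mod 53 = 26, so (79/53) = (26/53)
factor out 2^1: 26 = 2^1·13; with 53 mod 8 = 5, (2/53) = -1; sign now -1; continue with (13/53)
flip (13/53) -> (53/13): both odd, 13 mod 4 = 1, 53 mod 4 = 1, so the flip contributes +1; sign now -1
(53/13): 53 mod 13 = 1, so (53/13) = (1/13)
reached (1/13) = 1, so the symbol is -1

-1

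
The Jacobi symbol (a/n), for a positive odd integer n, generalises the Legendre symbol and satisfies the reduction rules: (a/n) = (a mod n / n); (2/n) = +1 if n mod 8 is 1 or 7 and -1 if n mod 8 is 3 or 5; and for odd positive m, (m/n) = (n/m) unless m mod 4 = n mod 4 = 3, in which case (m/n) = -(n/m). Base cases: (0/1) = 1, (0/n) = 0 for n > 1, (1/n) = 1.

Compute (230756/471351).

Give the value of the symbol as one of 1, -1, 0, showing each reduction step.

1

factor out 2^2: 230756 = 2^2·57689; with 471351 mod 8 = 7, (2/471351) = +1; sign now +1; continue with (57689/471351)
flip (57689/471351) -> (471351/57689): both odd, 57689 mod 4 = 1, 471351 mod 4 = 3, so the flip contributes +1; sign now +1
(471351/57689): 471351 mod 57689 = 9839, so (471351/57689) = (9839/57689)
flip (9839/57689) -> (57689/9839): both odd, 9839 mod 4 = 3, 57689 mod 4 = 1, so the flip contributes +1; sign now +1
(57689/9839): 57689 mod 9839 = 8494, so (57689/9839) = (8494/9839)
factor out 2^1: 8494 = 2^1·4247; with 9839 mod 8 = 7, (2/9839) = +1; sign now +1; continue with (4247/9839)
flip (4247/9839) -> (9839/4247): both odd, 4247 mod 4 = 3, 9839 mod 4 = 3, so the flip contributes -1; sign now -1
(9839/4247): 9839 mod 4247 = 1345, so (9839/4247) = (1345/4247)
flip (1345/4247) -> (4247/1345): both odd, 1345 mod 4 = 1, 4247 mod 4 = 3, so the flip contributes +1; sign now -1
(4247/1345): 4247 mod 1345 = 212, so (4247/1345) = (212/1345)
factor out 2^2: 212 = 2^2·53; with 1345 mod 8 = 1, (2/1345) = +1; sign now -1; continue with (53/1345)
flip (53/1345) -> (1345/53): both odd, 53 mod 4 = 1, 1345 mod 4 = 1, so the flip contributes +1; sign now -1
(1345/53): 1345 mod 53 = 20, so (1345/53) = (20/53)
factor out 2^2: 20 = 2^2·5; with 53 mod 8 = 5, (2/53) = -1; sign now -1; continue with (5/53)
flip (5/53) -> (53/5): both odd, 5 mod 4 = 1, 53 mod 4 = 1, so the flip contributes +1; sign now -1
(53/5): 53 mod 5 = 3, so (53/5) = (3/5)
flip (3/5) -> (5/3): both odd, 3 mod 4 = 3, 5 mod 4 = 1, so the flip contributes +1; sign now -1
(5/3): 5 mod 3 = 2, so (5/3) = (2/3)
factor out 2^1: 2 = 2^1·1; with 3 mod 8 = 3, (2/3) = -1; sign now +1; continue with (1/3)
reached (1/3) = 1, so the symbol is +1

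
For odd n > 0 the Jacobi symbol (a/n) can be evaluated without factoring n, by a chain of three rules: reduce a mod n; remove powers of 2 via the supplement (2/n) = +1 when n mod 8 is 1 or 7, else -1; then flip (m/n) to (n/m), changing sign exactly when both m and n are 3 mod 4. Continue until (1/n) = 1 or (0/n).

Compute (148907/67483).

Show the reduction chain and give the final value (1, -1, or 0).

1

(148907/67483): 148907 mod 67483 = 13941, so (148907/67483) = (13941/67483)
flip (13941/67483) -> (67483/13941): both odd, 13941 mod 4 = 1, 67483 mod 4 = 3, so the flip contributes +1; sign now +1
(67483/13941): 67483 mod 13941 = 11719, so (67483/13941) = (11719/13941)
flip (11719/13941) -> (13941/11719): both odd, 11719 mod 4 = 3, 13941 mod 4 = 1, so the flip contributes +1; sign now +1
(13941/11719): 13941 mod 11719 = 2222, so (13941/11719) = (2222/11719)
factor out 2^1: 2222 = 2^1·1111; with 11719 mod 8 = 7, (2/11719) = +1; sign now +1; continue with (1111/11719)
flip (1111/11719) -> (11719/1111): both odd, 1111 mod 4 = 3, 11719 mod 4 = 3, so the flip contributes -1; sign now -1
(11719/1111): 11719 mod 1111 = 609, so (11719/1111) = (609/1111)
flip (609/1111) -> (1111/609): both odd, 609 mod 4 = 1, 1111 mod 4 = 3, so the flip contributes +1; sign now -1
(1111/609): 1111 mod 609 = 502, so (1111/609) = (502/609)
factor out 2^1: 502 = 2^1·251; with 609 mod 8 = 1, (2/609) = +1; sign now -1; continue with (251/609)
flip (251/609) -> (609/251): both odd, 251 mod 4 = 3, 609 mod 4 = 1, so the flip contributes +1; sign now -1
(609/251): 609 mod 251 = 107, so (609/251) = (107/251)
flip (107/251) -> (251/107): both odd, 107 mod 4 = 3, 251 mod 4 = 3, so the flip contributes -1; sign now +1
(251/107): 251 mod 107 = 37, so (251/107) = (37/107)
flip (37/107) -> (107/37): both odd, 37 mod 4 = 1, 107 mod 4 = 3, so the flip contributes +1; sign now +1
(107/37): 107 mod 37 = 33, so (107/37) = (33/37)
flip (33/37) -> (37/33): both odd, 33 mod 4 = 1, 37 mod 4 = 1, so the flip contributes +1; sign now +1
(37/33): 37 mod 33 = 4, so (37/33) = (4/33)
factor out 2^2: 4 = 2^2·1; with 33 mod 8 = 1, (2/33) = +1; sign now +1; continue with (1/33)
reached (1/33) = 1, so the symbol is +1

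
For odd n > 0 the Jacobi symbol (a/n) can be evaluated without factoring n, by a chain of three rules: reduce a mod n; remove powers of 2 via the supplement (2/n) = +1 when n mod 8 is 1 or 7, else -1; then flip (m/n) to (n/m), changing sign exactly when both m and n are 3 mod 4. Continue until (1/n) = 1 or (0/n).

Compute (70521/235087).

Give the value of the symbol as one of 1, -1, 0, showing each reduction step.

1

reciprocity: (70521/235087) = +1·(235087/70521) since 70521 mod 4 = 1, 235087 mod 4 = 3; sign now +1
(235087/70521) = (23524/70521)   [reduce mod 70521]
23524 = 2^2·5881; (2/70521) = +1 since 70521 mod 8 = 1, so (23524/70521) = (+1)^2·(5881/70521); sign now +1
reciprocity: (5881/70521) = +1·(70521/5881) since 5881 mod 4 = 1, 70521 mod 4 = 1; sign now +1
(70521/5881) = (5830/5881)   [reduce mod 5881]
5830 = 2^1·2915; (2/5881) = +1 since 5881 mod 8 = 1, so (5830/5881) = (+1)^1·(2915/5881); sign now +1
reciprocity: (2915/5881) = +1·(5881/2915) since 2915 mod 4 = 3, 5881 mod 4 = 1; sign now +1
(5881/2915) = (51/2915)   [reduce mod 2915]
reciprocity: (51/2915) = -1·(2915/51) since 51 mod 4 = 3, 2915 mod 4 = 3; sign now -1
(2915/51) = (8/51)   [reduce mod 51]
8 = 2^3·1; (2/51) = -1 since 51 mod 8 = 3, so (8/51) = (-1)^3·(1/51); sign now +1
(1/51) = 1; final value = sign = +1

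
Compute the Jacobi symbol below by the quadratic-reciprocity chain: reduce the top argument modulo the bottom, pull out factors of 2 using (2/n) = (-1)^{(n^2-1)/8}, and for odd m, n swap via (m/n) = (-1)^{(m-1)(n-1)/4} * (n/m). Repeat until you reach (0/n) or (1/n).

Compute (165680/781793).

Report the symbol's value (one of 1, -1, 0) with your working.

165680 = 2^4·10355; (2/781793) = +1 since 781793 mod 8 = 1, so (165680/781793) = (+1)^4·(10355/781793); sign now +1
reciprocity: (10355/781793) = +1·(781793/10355) since 10355 mod 4 = 3, 781793 mod 4 = 1; sign now +1
(781793/10355) = (5168/10355)   [reduce mod 10355]
5168 = 2^4·323; (2/10355) = -1 since 10355 mod 8 = 3, so (5168/10355) = (-1)^4·(323/10355); sign now +1
reciprocity: (323/10355) = -1·(10355/323) since 323 mod 4 = 3, 10355 mod 4 = 3; sign now -1
(10355/323) = (19/323)   [reduce mod 323]
reciprocity: (19/323) = -1·(323/19) since 19 mod 4 = 3, 323 mod 4 = 3; sign now +1
(323/19) = (0/19)   [reduce mod 19]
(0/19) = 0   [gcd(a, n) > 1]; final value = 0

0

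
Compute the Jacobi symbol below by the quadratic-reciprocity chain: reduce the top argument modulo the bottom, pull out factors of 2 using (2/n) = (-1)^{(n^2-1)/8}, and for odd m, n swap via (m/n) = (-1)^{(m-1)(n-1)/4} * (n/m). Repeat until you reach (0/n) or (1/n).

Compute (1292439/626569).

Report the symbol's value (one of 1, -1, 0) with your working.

1

(1292439/626569): 1292439 mod 626569 = 39301, so (1292439/626569) = (39301/626569)
flip (39301/626569) -> (626569/39301): both odd, 39301 mod 4 = 1, 626569 mod 4 = 1, so the flip contributes +1; sign now +1
(626569/39301): 626569 mod 39301 = 37054, so (626569/39301) = (37054/39301)
factor out 2^1: 37054 = 2^1·18527; with 39301 mod 8 = 5, (2/39301) = -1; sign now -1; continue with (18527/39301)
flip (18527/39301) -> (39301/18527): both odd, 18527 mod 4 = 3, 39301 mod 4 = 1, so the flip contributes +1; sign now -1
(39301/18527): 39301 mod 18527 = 2247, so (39301/18527) = (2247/18527)
flip (2247/18527) -> (18527/2247): both odd, 2247 mod 4 = 3, 18527 mod 4 = 3, so the flip contributes -1; sign now +1
(18527/2247): 18527 mod 2247 = 551, so (18527/2247) = (551/2247)
flip (551/2247) -> (2247/551): both odd, 551 mod 4 = 3, 2247 mod 4 = 3, so the flip contributes -1; sign now -1
(2247/551): 2247 mod 551 = 43, so (2247/551) = (43/551)
flip (43/551) -> (551/43): both odd, 43 mod 4 = 3, 551 mod 4 = 3, so the flip contributes -1; sign now +1
(551/43): 551 mod 43 = 35, so (551/43) = (35/43)
flip (35/43) -> (43/35): both odd, 35 mod 4 = 3, 43 mod 4 = 3, so the flip contributes -1; sign now -1
(43/35): 43 mod 35 = 8, so (43/35) = (8/35)
factor out 2^3: 8 = 2^3·1; with 35 mod 8 = 3, (2/35) = -1; sign now +1; continue with (1/35)
reached (1/35) = 1, so the symbol is +1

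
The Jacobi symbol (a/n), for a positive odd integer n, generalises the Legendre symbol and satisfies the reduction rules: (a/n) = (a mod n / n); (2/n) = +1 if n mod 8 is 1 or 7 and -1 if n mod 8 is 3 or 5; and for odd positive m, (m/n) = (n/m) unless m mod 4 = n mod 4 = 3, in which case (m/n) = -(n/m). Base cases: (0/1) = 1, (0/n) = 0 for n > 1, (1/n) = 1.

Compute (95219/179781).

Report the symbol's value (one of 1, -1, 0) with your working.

reciprocity: (95219/179781) = +1·(179781/95219) since 95219 mod 4 = 3, 179781 mod 4 = 1; sign now +1
(179781/95219) = (84562/95219)   [reduce mod 95219]
84562 = 2^1·42281; (2/95219) = -1 since 95219 mod 8 = 3, so (84562/95219) = (-1)^1·(42281/95219); sign now -1
reciprocity: (42281/95219) = +1·(95219/42281) since 42281 mod 4 = 1, 95219 mod 4 = 3; sign now -1
(95219/42281) = (10657/42281)   [reduce mod 42281]
reciprocity: (10657/42281) = +1·(42281/10657) since 10657 mod 4 = 1, 42281 mod 4 = 1; sign now -1
(42281/10657) = (10310/10657)   [reduce mod 10657]
10310 = 2^1·5155; (2/10657) = +1 since 10657 mod 8 = 1, so (10310/10657) = (+1)^1·(5155/10657); sign now -1
reciprocity: (5155/10657) = +1·(10657/5155) since 5155 mod 4 = 3, 10657 mod 4 = 1; sign now -1
(10657/5155) = (347/5155)   [reduce mod 5155]
reciprocity: (347/5155) = -1·(5155/347) since 347 mod 4 = 3, 5155 mod 4 = 3; sign now +1
(5155/347) = (297/347)   [reduce mod 347]
reciprocity: (297/347) = +1·(347/297) since 297 mod 4 = 1, 347 mod 4 = 3; sign now +1
(347/297) = (50/297)   [reduce mod 297]
50 = 2^1·25; (2/297) = +1 since 297 mod 8 = 1, so (50/297) = (+1)^1·(25/297); sign now +1
reciprocity: (25/297) = +1·(297/25) since 25 mod 4 = 1, 297 mod 4 = 1; sign now +1
(297/25) = (22/25)   [reduce mod 25]
22 = 2^1·11; (2/25) = +1 since 25 mod 8 = 1, so (22/25) = (+1)^1·(11/25); sign now +1
reciprocity: (11/25) = +1·(25/11) since 11 mod 4 = 3, 25 mod 4 = 1; sign now +1
(25/11) = (3/11)   [reduce mod 11]
reciprocity: (3/11) = -1·(11/3) since 3 mod 4 = 3, 11 mod 4 = 3; sign now -1
(11/3) = (2/3)   [reduce mod 3]
2 = 2^1·1; (2/3) = -1 since 3 mod 8 = 3, so (2/3) = (-1)^1·(1/3); sign now +1
(1/3) = 1; final value = sign = +1

1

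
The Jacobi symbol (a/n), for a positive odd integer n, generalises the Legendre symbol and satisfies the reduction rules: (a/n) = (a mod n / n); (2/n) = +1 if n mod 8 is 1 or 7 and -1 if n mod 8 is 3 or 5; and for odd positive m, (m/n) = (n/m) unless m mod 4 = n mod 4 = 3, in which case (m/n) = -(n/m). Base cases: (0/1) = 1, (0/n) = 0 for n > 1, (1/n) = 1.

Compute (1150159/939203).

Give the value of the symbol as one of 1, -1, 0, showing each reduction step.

(1150159/939203): 1150159 mod 939203 = 210956, so (1150159/939203) = (210956/939203)
factor out 2^2: 210956 = 2^2·52739; with 939203 mod 8 = 3, (2/939203) = -1; sign now +1; continue with (52739/939203)
flip (52739/939203) -> (939203/52739): both odd, 52739 mod 4 = 3, 939203 mod 4 = 3, so the flip contributes -1; sign now -1
(939203/52739): 939203 mod 52739 = 42640, so (939203/52739) = (42640/52739)
factor out 2^4: 42640 = 2^4·2665; with 52739 mod 8 = 3, (2/52739) = -1; sign now -1; continue with (2665/52739)
flip (2665/52739) -> (52739/2665): both odd, 2665 mod 4 = 1, 52739 mod 4 = 3, so the flip contributes +1; sign now -1
(52739/2665): 52739 mod 2665 = 2104, so (52739/2665) = (2104/2665)
factor out 2^3: 2104 = 2^3·263; with 2665 mod 8 = 1, (2/2665) = +1; sign now -1; continue with (263/2665)
flip (263/2665) -> (2665/263): both odd, 263 mod 4 = 3, 2665 mod 4 = 1, so the flip contributes +1; sign now -1
(2665/263): 2665 mod 263 = 35, so (2665/263) = (35/263)
flip (35/263) -> (263/35): both odd, 35 mod 4 = 3, 263 mod 4 = 3, so the flip contributes -1; sign now +1
(263/35): 263 mod 35 = 18, so (263/35) = (18/35)
factor out 2^1: 18 = 2^1·9; with 35 mod 8 = 3, (2/35) = -1; sign now -1; continue with (9/35)
flip (9/35) -> (35/9): both odd, 9 mod 4 = 1, 35 mod 4 = 3, so the flip contributes +1; sign now -1
(35/9): 35 mod 9 = 8, so (35/9) = (8/9)
factor out 2^3: 8 = 2^3·1; with 9 mod 8 = 1, (2/9) = +1; sign now -1; continue with (1/9)
reached (1/9) = 1, so the symbol is -1

-1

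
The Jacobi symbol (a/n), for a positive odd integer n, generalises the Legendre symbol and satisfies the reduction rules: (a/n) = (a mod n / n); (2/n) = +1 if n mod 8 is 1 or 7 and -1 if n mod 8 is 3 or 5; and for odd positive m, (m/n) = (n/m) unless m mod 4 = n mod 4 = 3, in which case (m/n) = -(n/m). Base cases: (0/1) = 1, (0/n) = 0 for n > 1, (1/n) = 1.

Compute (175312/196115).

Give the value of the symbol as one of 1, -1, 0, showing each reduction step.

1

175312 = 2^4·10957; (2/196115) = -1 since 196115 mod 8 = 3, so (175312/196115) = (-1)^4·(10957/196115); sign now +1
reciprocity: (10957/196115) = +1·(196115/10957) since 10957 mod 4 = 1, 196115 mod 4 = 3; sign now +1
(196115/10957) = (9846/10957)   [reduce mod 10957]
9846 = 2^1·4923; (2/10957) = -1 since 10957 mod 8 = 5, so (9846/10957) = (-1)^1·(4923/10957); sign now -1
reciprocity: (4923/10957) = +1·(10957/4923) since 4923 mod 4 = 3, 10957 mod 4 = 1; sign now -1
(10957/4923) = (1111/4923)   [reduce mod 4923]
reciprocity: (1111/4923) = -1·(4923/1111) since 1111 mod 4 = 3, 4923 mod 4 = 3; sign now +1
(4923/1111) = (479/1111)   [reduce mod 1111]
reciprocity: (479/1111) = -1·(1111/479) since 479 mod 4 = 3, 1111 mod 4 = 3; sign now -1
(1111/479) = (153/479)   [reduce mod 479]
reciprocity: (153/479) = +1·(479/153) since 153 mod 4 = 1, 479 mod 4 = 3; sign now -1
(479/153) = (20/153)   [reduce mod 153]
20 = 2^2·5; (2/153) = +1 since 153 mod 8 = 1, so (20/153) = (+1)^2·(5/153); sign now -1
reciprocity: (5/153) = +1·(153/5) since 5 mod 4 = 1, 153 mod 4 = 1; sign now -1
(153/5) = (3/5)   [reduce mod 5]
reciprocity: (3/5) = +1·(5/3) since 3 mod 4 = 3, 5 mod 4 = 1; sign now -1
(5/3) = (2/3)   [reduce mod 3]
2 = 2^1·1; (2/3) = -1 since 3 mod 8 = 3, so (2/3) = (-1)^1·(1/3); sign now +1
(1/3) = 1; final value = sign = +1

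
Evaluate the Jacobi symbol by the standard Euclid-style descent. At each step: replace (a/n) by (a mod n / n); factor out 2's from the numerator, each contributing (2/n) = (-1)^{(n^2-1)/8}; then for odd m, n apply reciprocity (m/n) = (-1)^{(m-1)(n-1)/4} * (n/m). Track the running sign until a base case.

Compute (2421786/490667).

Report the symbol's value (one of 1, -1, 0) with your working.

1

(2421786/490667) = (459118/490667)   [reduce mod 490667]
459118 = 2^1·229559; (2/490667) = -1 since 490667 mod 8 = 3, so (459118/490667) = (-1)^1·(229559/490667); sign now -1
reciprocity: (229559/490667) = -1·(490667/229559) since 229559 mod 4 = 3, 490667 mod 4 = 3; sign now +1
(490667/229559) = (31549/229559)   [reduce mod 229559]
reciprocity: (31549/229559) = +1·(229559/31549) since 31549 mod 4 = 1, 229559 mod 4 = 3; sign now +1
(229559/31549) = (8716/31549)   [reduce mod 31549]
8716 = 2^2·2179; (2/31549) = -1 since 31549 mod 8 = 5, so (8716/31549) = (-1)^2·(2179/31549); sign now +1
reciprocity: (2179/31549) = +1·(31549/2179) since 2179 mod 4 = 3, 31549 mod 4 = 1; sign now +1
(31549/2179) = (1043/2179)   [reduce mod 2179]
reciprocity: (1043/2179) = -1·(2179/1043) since 1043 mod 4 = 3, 2179 mod 4 = 3; sign now -1
(2179/1043) = (93/1043)   [reduce mod 1043]
reciprocity: (93/1043) = +1·(1043/93) since 93 mod 4 = 1, 1043 mod 4 = 3; sign now -1
(1043/93) = (20/93)   [reduce mod 93]
20 = 2^2·5; (2/93) = -1 since 93 mod 8 = 5, so (20/93) = (-1)^2·(5/93); sign now -1
reciprocity: (5/93) = +1·(93/5) since 5 mod 4 = 1, 93 mod 4 = 1; sign now -1
(93/5) = (3/5)   [reduce mod 5]
reciprocity: (3/5) = +1·(5/3) since 3 mod 4 = 3, 5 mod 4 = 1; sign now -1
(5/3) = (2/3)   [reduce mod 3]
2 = 2^1·1; (2/3) = -1 since 3 mod 8 = 3, so (2/3) = (-1)^1·(1/3); sign now +1
(1/3) = 1; final value = sign = +1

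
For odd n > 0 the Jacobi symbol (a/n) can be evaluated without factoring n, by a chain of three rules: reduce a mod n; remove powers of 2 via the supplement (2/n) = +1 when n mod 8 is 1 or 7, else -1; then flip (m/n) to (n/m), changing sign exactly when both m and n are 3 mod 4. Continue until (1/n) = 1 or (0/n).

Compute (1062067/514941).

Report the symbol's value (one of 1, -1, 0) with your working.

-1

(1062067/514941): 1062067 mod 514941 = 32185, so (1062067/514941) = (32185/514941)
flip (32185/514941) -> (514941/32185): both odd, 32185 mod 4 = 1, 514941 mod 4 = 1, so the flip contributes +1; sign now +1
(514941/32185): 514941 mod 32185 = 32166, so (514941/32185) = (32166/32185)
factor out 2^1: 32166 = 2^1·16083; with 32185 mod 8 = 1, (2/32185) = +1; sign now +1; continue with (16083/32185)
flip (16083/32185) -> (32185/16083): both odd, 16083 mod 4 = 3, 32185 mod 4 = 1, so the flip contributes +1; sign now +1
(32185/16083): 32185 mod 16083 = 19, so (32185/16083) = (19/16083)
flip (19/16083) -> (16083/19): both odd, 19 mod 4 = 3, 16083 mod 4 = 3, so the flip contributes -1; sign now -1
(16083/19): 16083 mod 19 = 9, so (16083/19) = (9/19)
flip (9/19) -> (19/9): both odd, 9 mod 4 = 1, 19 mod 4 = 3, so the flip contributes +1; sign now -1
(19/9): 19 mod 9 = 1, so (19/9) = (1/9)
reached (1/9) = 1, so the symbol is -1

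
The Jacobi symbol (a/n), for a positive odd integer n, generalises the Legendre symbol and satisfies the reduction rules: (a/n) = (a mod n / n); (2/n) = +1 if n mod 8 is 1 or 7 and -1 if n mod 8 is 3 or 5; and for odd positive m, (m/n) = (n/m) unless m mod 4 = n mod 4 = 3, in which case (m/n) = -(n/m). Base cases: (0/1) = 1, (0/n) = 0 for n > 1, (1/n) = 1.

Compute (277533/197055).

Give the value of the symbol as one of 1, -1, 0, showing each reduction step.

0

(277533/197055): 277533 mod 197055 = 80478, so (277533/197055) = (80478/197055)
factor out 2^1: 80478 = 2^1·40239; with 197055 mod 8 = 7, (2/197055) = +1; sign now +1; continue with (40239/197055)
flip (40239/197055) -> (197055/40239): both odd, 40239 mod 4 = 3, 197055 mod 4 = 3, so the flip contributes -1; sign now -1
(197055/40239): 197055 mod 40239 = 36099, so (197055/40239) = (36099/40239)
flip (36099/40239) -> (40239/36099): both odd, 36099 mod 4 = 3, 40239 mod 4 = 3, so the flip contributes -1; sign now +1
(40239/36099): 40239 mod 36099 = 4140, so (40239/36099) = (4140/36099)
factor out 2^2: 4140 = 2^2·1035; with 36099 mod 8 = 3, (2/36099) = -1; sign now +1; continue with (1035/36099)
flip (1035/36099) -> (36099/1035): both odd, 1035 mod 4 = 3, 36099 mod 4 = 3, so the flip contributes -1; sign now -1
(36099/1035): 36099 mod 1035 = 909, so (36099/1035) = (909/1035)
flip (909/1035) -> (1035/909): both odd, 909 mod 4 = 1, 1035 mod 4 = 3, so the flip contributes +1; sign now -1
(1035/909): 1035 mod 909 = 126, so (1035/909) = (126/909)
factor out 2^1: 126 = 2^1·63; with 909 mod 8 = 5, (2/909) = -1; sign now +1; continue with (63/909)
flip (63/909) -> (909/63): both odd, 63 mod 4 = 3, 909 mod 4 = 1, so the flip contributes +1; sign now +1
(909/63): 909 mod 63 = 27, so (909/63) = (27/63)
flip (27/63) -> (63/27): both odd, 27 mod 4 = 3, 63 mod 4 = 3, so the flip contributes -1; sign now -1
(63/27): 63 mod 27 = 9, so (63/27) = (9/27)
flip (9/27) -> (27/9): both odd, 9 mod 4 = 1, 27 mod 4 = 3, so the flip contributes +1; sign now -1
(27/9): 27 mod 9 = 0, so (27/9) = (0/9)
reached (0/9); gcd(a, n) > 1, so (0/9) = 0 and the symbol is 0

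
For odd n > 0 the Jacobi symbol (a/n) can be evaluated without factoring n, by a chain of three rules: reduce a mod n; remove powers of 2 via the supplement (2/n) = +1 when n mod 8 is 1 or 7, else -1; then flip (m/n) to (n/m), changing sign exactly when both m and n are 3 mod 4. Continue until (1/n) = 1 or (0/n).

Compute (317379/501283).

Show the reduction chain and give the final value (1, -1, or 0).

-1

reciprocity: (317379/501283) = -1·(501283/317379) since 317379 mod 4 = 3, 501283 mod 4 = 3; sign now -1
(501283/317379) = (183904/317379)   [reduce mod 317379]
183904 = 2^5·5747; (2/317379) = -1 since 317379 mod 8 = 3, so (183904/317379) = (-1)^5·(5747/317379); sign now +1
reciprocity: (5747/317379) = -1·(317379/5747) since 5747 mod 4 = 3, 317379 mod 4 = 3; sign now -1
(317379/5747) = (1294/5747)   [reduce mod 5747]
1294 = 2^1·647; (2/5747) = -1 since 5747 mod 8 = 3, so (1294/5747) = (-1)^1·(647/5747); sign now +1
reciprocity: (647/5747) = -1·(5747/647) since 647 mod 4 = 3, 5747 mod 4 = 3; sign now -1
(5747/647) = (571/647)   [reduce mod 647]
reciprocity: (571/647) = -1·(647/571) since 571 mod 4 = 3, 647 mod 4 = 3; sign now +1
(647/571) = (76/571)   [reduce mod 571]
76 = 2^2·19; (2/571) = -1 since 571 mod 8 = 3, so (76/571) = (-1)^2·(19/571); sign now +1
reciprocity: (19/571) = -1·(571/19) since 19 mod 4 = 3, 571 mod 4 = 3; sign now -1
(571/19) = (1/19)   [reduce mod 19]
(1/19) = 1; final value = sign = -1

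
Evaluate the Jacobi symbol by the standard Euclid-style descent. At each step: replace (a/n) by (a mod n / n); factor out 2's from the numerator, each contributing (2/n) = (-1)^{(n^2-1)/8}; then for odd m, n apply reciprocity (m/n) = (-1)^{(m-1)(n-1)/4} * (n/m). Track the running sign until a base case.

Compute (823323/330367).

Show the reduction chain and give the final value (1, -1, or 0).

(823323/330367): 823323 mod 330367 = 162589, so (823323/330367) = (162589/330367)
flip (162589/330367) -> (330367/162589): both odd, 162589 mod 4 = 1, 330367 mod 4 = 3, so the flip contributes +1; sign now +1
(330367/162589): 330367 mod 162589 = 5189, so (330367/162589) = (5189/162589)
flip (5189/162589) -> (162589/5189): both odd, 5189 mod 4 = 1, 162589 mod 4 = 1, so the flip contributes +1; sign now +1
(162589/5189): 162589 mod 5189 = 1730, so (162589/5189) = (1730/5189)
factor out 2^1: 1730 = 2^1·865; with 5189 mod 8 = 5, (2/5189) = -1; sign now -1; continue with (865/5189)
flip (865/5189) -> (5189/865): both odd, 865 mod 4 = 1, 5189 mod 4 = 1, so the flip contributes +1; sign now -1
(5189/865): 5189 mod 865 = 864, so (5189/865) = (864/865)
factor out 2^5: 864 = 2^5·27; with 865 mod 8 = 1, (2/865) = +1; sign now -1; continue with (27/865)
flip (27/865) -> (865/27): both odd, 27 mod 4 = 3, 865 mod 4 = 1, so the flip contributes +1; sign now -1
(865/27): 865 mod 27 = 1, so (865/27) = (1/27)
reached (1/27) = 1, so the symbol is -1

-1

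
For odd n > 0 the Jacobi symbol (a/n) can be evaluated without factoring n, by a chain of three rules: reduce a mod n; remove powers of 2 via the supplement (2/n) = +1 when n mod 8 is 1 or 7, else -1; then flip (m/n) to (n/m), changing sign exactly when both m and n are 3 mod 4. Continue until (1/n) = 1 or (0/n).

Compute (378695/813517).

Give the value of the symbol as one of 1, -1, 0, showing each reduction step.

-1

reciprocity: (378695/813517) = +1·(813517/378695) since 378695 mod 4 = 3, 813517 mod 4 = 1; sign now +1
(813517/378695) = (56127/378695)   [reduce mod 378695]
reciprocity: (56127/378695) = -1·(378695/56127) since 56127 mod 4 = 3, 378695 mod 4 = 3; sign now -1
(378695/56127) = (41933/56127)   [reduce mod 56127]
reciprocity: (41933/56127) = +1·(56127/41933) since 41933 mod 4 = 1, 56127 mod 4 = 3; sign now -1
(56127/41933) = (14194/41933)   [reduce mod 41933]
14194 = 2^1·7097; (2/41933) = -1 since 41933 mod 8 = 5, so (14194/41933) = (-1)^1·(7097/41933); sign now +1
reciprocity: (7097/41933) = +1·(41933/7097) since 7097 mod 4 = 1, 41933 mod 4 = 1; sign now +1
(41933/7097) = (6448/7097)   [reduce mod 7097]
6448 = 2^4·403; (2/7097) = +1 since 7097 mod 8 = 1, so (6448/7097) = (+1)^4·(403/7097); sign now +1
reciprocity: (403/7097) = +1·(7097/403) since 403 mod 4 = 3, 7097 mod 4 = 1; sign now +1
(7097/403) = (246/403)   [reduce mod 403]
246 = 2^1·123; (2/403) = -1 since 403 mod 8 = 3, so (246/403) = (-1)^1·(123/403); sign now -1
reciprocity: (123/403) = -1·(403/123) since 123 mod 4 = 3, 403 mod 4 = 3; sign now +1
(403/123) = (34/123)   [reduce mod 123]
34 = 2^1·17; (2/123) = -1 since 123 mod 8 = 3, so (34/123) = (-1)^1·(17/123); sign now -1
reciprocity: (17/123) = +1·(123/17) since 17 mod 4 = 1, 123 mod 4 = 3; sign now -1
(123/17) = (4/17)   [reduce mod 17]
4 = 2^2·1; (2/17) = +1 since 17 mod 8 = 1, so (4/17) = (+1)^2·(1/17); sign now -1
(1/17) = 1; final value = sign = -1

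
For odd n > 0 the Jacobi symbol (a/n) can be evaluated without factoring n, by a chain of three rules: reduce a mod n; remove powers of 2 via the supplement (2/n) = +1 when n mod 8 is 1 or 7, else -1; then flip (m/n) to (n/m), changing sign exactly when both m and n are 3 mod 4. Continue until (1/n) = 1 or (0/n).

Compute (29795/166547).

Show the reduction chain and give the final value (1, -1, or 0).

-1

reciprocity: (29795/166547) = -1·(166547/29795) since 29795 mod 4 = 3, 166547 mod 4 = 3; sign now -1
(166547/29795) = (17572/29795)   [reduce mod 29795]
17572 = 2^2·4393; (2/29795) = -1 since 29795 mod 8 = 3, so (17572/29795) = (-1)^2·(4393/29795); sign now -1
reciprocity: (4393/29795) = +1·(29795/4393) since 4393 mod 4 = 1, 29795 mod 4 = 3; sign now -1
(29795/4393) = (3437/4393)   [reduce mod 4393]
reciprocity: (3437/4393) = +1·(4393/3437) since 3437 mod 4 = 1, 4393 mod 4 = 1; sign now -1
(4393/3437) = (956/3437)   [reduce mod 3437]
956 = 2^2·239; (2/3437) = -1 since 3437 mod 8 = 5, so (956/3437) = (-1)^2·(239/3437); sign now -1
reciprocity: (239/3437) = +1·(3437/239) since 239 mod 4 = 3, 3437 mod 4 = 1; sign now -1
(3437/239) = (91/239)   [reduce mod 239]
reciprocity: (91/239) = -1·(239/91) since 91 mod 4 = 3, 239 mod 4 = 3; sign now +1
(239/91) = (57/91)   [reduce mod 91]
reciprocity: (57/91) = +1·(91/57) since 57 mod 4 = 1, 91 mod 4 = 3; sign now +1
(91/57) = (34/57)   [reduce mod 57]
34 = 2^1·17; (2/57) = +1 since 57 mod 8 = 1, so (34/57) = (+1)^1·(17/57); sign now +1
reciprocity: (17/57) = +1·(57/17) since 17 mod 4 = 1, 57 mod 4 = 1; sign now +1
(57/17) = (6/17)   [reduce mod 17]
6 = 2^1·3; (2/17) = +1 since 17 mod 8 = 1, so (6/17) = (+1)^1·(3/17); sign now +1
reciprocity: (3/17) = +1·(17/3) since 3 mod 4 = 3, 17 mod 4 = 1; sign now +1
(17/3) = (2/3)   [reduce mod 3]
2 = 2^1·1; (2/3) = -1 since 3 mod 8 = 3, so (2/3) = (-1)^1·(1/3); sign now -1
(1/3) = 1; final value = sign = -1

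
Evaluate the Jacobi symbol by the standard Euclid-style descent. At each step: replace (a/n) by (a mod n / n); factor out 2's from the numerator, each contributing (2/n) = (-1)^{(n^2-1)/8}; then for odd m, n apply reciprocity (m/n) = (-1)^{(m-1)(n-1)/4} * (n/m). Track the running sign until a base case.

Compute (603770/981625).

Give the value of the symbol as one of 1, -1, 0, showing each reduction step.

0

factor out 2^1: 603770 = 2^1·301885; with 981625 mod 8 = 1, (2/981625) = +1; sign now +1; continue with (301885/981625)
flip (301885/981625) -> (981625/301885): both odd, 301885 mod 4 = 1, 981625 mod 4 = 1, so the flip contributes +1; sign now +1
(981625/301885): 981625 mod 301885 = 75970, so (981625/301885) = (75970/301885)
factor out 2^1: 75970 = 2^1·37985; with 301885 mod 8 = 5, (2/301885) = -1; sign now -1; continue with (37985/301885)
flip (37985/301885) -> (301885/37985): both odd, 37985 mod 4 = 1, 301885 mod 4 = 1, so the flip contributes +1; sign now -1
(301885/37985): 301885 mod 37985 = 35990, so (301885/37985) = (35990/37985)
factor out 2^1: 35990 = 2^1·17995; with 37985 mod 8 = 1, (2/37985) = +1; sign now -1; continue with (17995/37985)
flip (17995/37985) -> (37985/17995): both odd, 17995 mod 4 = 3, 37985 mod 4 = 1, so the flip contributes +1; sign now -1
(37985/17995): 37985 mod 17995 = 1995, so (37985/17995) = (1995/17995)
flip (1995/17995) -> (17995/1995): both odd, 1995 mod 4 = 3, 17995 mod 4 = 3, so the flip contributes -1; sign now +1
(17995/1995): 17995 mod 1995 = 40, so (17995/1995) = (40/1995)
factor out 2^3: 40 = 2^3·5; with 1995 mod 8 = 3, (2/1995) = -1; sign now -1; continue with (5/1995)
flip (5/1995) -> (1995/5): both odd, 5 mod 4 = 1, 1995 mod 4 = 3, so the flip contributes +1; sign now -1
(1995/5): 1995 mod 5 = 0, so (1995/5) = (0/5)
reached (0/5); gcd(a, n) > 1, so (0/5) = 0 and the symbol is 0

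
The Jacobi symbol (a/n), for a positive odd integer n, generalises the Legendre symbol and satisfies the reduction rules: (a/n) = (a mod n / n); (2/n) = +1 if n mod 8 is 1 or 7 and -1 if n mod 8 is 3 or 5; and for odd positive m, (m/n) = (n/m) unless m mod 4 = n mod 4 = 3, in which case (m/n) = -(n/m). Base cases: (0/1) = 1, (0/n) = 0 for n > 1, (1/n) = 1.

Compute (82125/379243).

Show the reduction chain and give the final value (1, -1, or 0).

-1

flip (82125/379243) -> (379243/82125): both odd, 82125 mod 4 = 1, 379243 mod 4 = 3, so the flip contributes +1; sign now +1
(379243/82125): 379243 mod 82125 = 50743, so (379243/82125) = (50743/82125)
flip (50743/82125) -> (82125/50743): both odd, 50743 mod 4 = 3, 82125 mod 4 = 1, so the flip contributes +1; sign now +1
(82125/50743): 82125 mod 50743 = 31382, so (82125/50743) = (31382/50743)
factor out 2^1: 31382 = 2^1·15691; with 50743 mod 8 = 7, (2/50743) = +1; sign now +1; continue with (15691/50743)
flip (15691/50743) -> (50743/15691): both odd, 15691 mod 4 = 3, 50743 mod 4 = 3, so the flip contributes -1; sign now -1
(50743/15691): 50743 mod 15691 = 3670, so (50743/15691) = (3670/15691)
factor out 2^1: 3670 = 2^1·1835; with 15691 mod 8 = 3, (2/15691) = -1; sign now +1; continue with (1835/15691)
flip (1835/15691) -> (15691/1835): both odd, 1835 mod 4 = 3, 15691 mod 4 = 3, so the flip contributes -1; sign now -1
(15691/1835): 15691 mod 1835 = 1011, so (15691/1835) = (1011/1835)
flip (1011/1835) -> (1835/1011): both odd, 1011 mod 4 = 3, 1835 mod 4 = 3, so the flip contributes -1; sign now +1
(1835/1011): 1835 mod 1011 = 824, so (1835/1011) = (824/1011)
factor out 2^3: 824 = 2^3·103; with 1011 mod 8 = 3, (2/1011) = -1; sign now -1; continue with (103/1011)
flip (103/1011) -> (1011/103): both odd, 103 mod 4 = 3, 1011 mod 4 = 3, so the flip contributes -1; sign now +1
(1011/103): 1011 mod 103 = 84, so (1011/103) = (84/103)
factor out 2^2: 84 = 2^2·21; with 103 mod 8 = 7, (2/103) = +1; sign now +1; continue with (21/103)
flip (21/103) -> (103/21): both odd, 21 mod 4 = 1, 103 mod 4 = 3, so the flip contributes +1; sign now +1
(103/21): 103 mod 21 = 19, so (103/21) = (19/21)
flip (19/21) -> (21/19): both odd, 19 mod 4 = 3, 21 mod 4 = 1, so the flip contributes +1; sign now +1
(21/19): 21 mod 19 = 2, so (21/19) = (2/19)
factor out 2^1: 2 = 2^1·1; with 19 mod 8 = 3, (2/19) = -1; sign now -1; continue with (1/19)
reached (1/19) = 1, so the symbol is -1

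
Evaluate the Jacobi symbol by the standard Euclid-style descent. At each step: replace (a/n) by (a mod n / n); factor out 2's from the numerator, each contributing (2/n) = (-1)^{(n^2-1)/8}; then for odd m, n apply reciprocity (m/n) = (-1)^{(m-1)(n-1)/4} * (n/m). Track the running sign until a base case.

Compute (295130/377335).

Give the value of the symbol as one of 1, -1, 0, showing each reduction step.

295130 = 2^1·147565; (2/377335) = +1 since 377335 mod 8 = 7, so (295130/377335) = (+1)^1·(147565/377335); sign now +1
reciprocity: (147565/377335) = +1·(377335/147565) since 147565 mod 4 = 1, 377335 mod 4 = 3; sign now +1
(377335/147565) = (82205/147565)   [reduce mod 147565]
reciprocity: (82205/147565) = +1·(147565/82205) since 82205 mod 4 = 1, 147565 mod 4 = 1; sign now +1
(147565/82205) = (65360/82205)   [reduce mod 82205]
65360 = 2^4·4085; (2/82205) = -1 since 82205 mod 8 = 5, so (65360/82205) = (-1)^4·(4085/82205); sign now +1
reciprocity: (4085/82205) = +1·(82205/4085) since 4085 mod 4 = 1, 82205 mod 4 = 1; sign now +1
(82205/4085) = (505/4085)   [reduce mod 4085]
reciprocity: (505/4085) = +1·(4085/505) since 505 mod 4 = 1, 4085 mod 4 = 1; sign now +1
(4085/505) = (45/505)   [reduce mod 505]
reciprocity: (45/505) = +1·(505/45) since 45 mod 4 = 1, 505 mod 4 = 1; sign now +1
(505/45) = (10/45)   [reduce mod 45]
10 = 2^1·5; (2/45) = -1 since 45 mod 8 = 5, so (10/45) = (-1)^1·(5/45); sign now -1
reciprocity: (5/45) = +1·(45/5) since 5 mod 4 = 1, 45 mod 4 = 1; sign now -1
(45/5) = (0/5)   [reduce mod 5]
(0/5) = 0   [gcd(a, n) > 1]; final value = 0

0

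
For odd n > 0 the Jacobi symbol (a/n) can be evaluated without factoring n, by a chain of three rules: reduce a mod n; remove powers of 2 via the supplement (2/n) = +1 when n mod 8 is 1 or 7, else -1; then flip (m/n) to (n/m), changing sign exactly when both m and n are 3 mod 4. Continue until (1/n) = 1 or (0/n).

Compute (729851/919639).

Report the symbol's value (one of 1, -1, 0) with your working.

-1

flip (729851/919639) -> (919639/729851): both odd, 729851 mod 4 = 3, 919639 mod 4 = 3, so the flip contributes -1; sign now -1
(919639/729851): 919639 mod 729851 = 189788, so (919639/729851) = (189788/729851)
factor out 2^2: 189788 = 2^2·47447; with 729851 mod 8 = 3, (2/729851) = -1; sign now -1; continue with (47447/729851)
flip (47447/729851) -> (729851/47447): both odd, 47447 mod 4 = 3, 729851 mod 4 = 3, so the flip contributes -1; sign now +1
(729851/47447): 729851 mod 47447 = 18146, so (729851/47447) = (18146/47447)
factor out 2^1: 18146 = 2^1·9073; with 47447 mod 8 = 7, (2/47447) = +1; sign now +1; continue with (9073/47447)
flip (9073/47447) -> (47447/9073): both odd, 9073 mod 4 = 1, 47447 mod 4 = 3, so the flip contributes +1; sign now +1
(47447/9073): 47447 mod 9073 = 2082, so (47447/9073) = (2082/9073)
factor out 2^1: 2082 = 2^1·1041; with 9073 mod 8 = 1, (2/9073) = +1; sign now +1; continue with (1041/9073)
flip (1041/9073) -> (9073/1041): both odd, 1041 mod 4 = 1, 9073 mod 4 = 1, so the flip contributes +1; sign now +1
(9073/1041): 9073 mod 1041 = 745, so (9073/1041) = (745/1041)
flip (745/1041) -> (1041/745): both odd, 745 mod 4 = 1, 1041 mod 4 = 1, so the flip contributes +1; sign now +1
(1041/745): 1041 mod 745 = 296, so (1041/745) = (296/745)
factor out 2^3: 296 = 2^3·37; with 745 mod 8 = 1, (2/745) = +1; sign now +1; continue with (37/745)
flip (37/745) -> (745/37): both odd, 37 mod 4 = 1, 745 mod 4 = 1, so the flip contributes +1; sign now +1
(745/37): 745 mod 37 = 5, so (745/37) = (5/37)
flip (5/37) -> (37/5): both odd, 5 mod 4 = 1, 37 mod 4 = 1, so the flip contributes +1; sign now +1
(37/5): 37 mod 5 = 2, so (37/5) = (2/5)
factor out 2^1: 2 = 2^1·1; with 5 mod 8 = 5, (2/5) = -1; sign now -1; continue with (1/5)
reached (1/5) = 1, so the symbol is -1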